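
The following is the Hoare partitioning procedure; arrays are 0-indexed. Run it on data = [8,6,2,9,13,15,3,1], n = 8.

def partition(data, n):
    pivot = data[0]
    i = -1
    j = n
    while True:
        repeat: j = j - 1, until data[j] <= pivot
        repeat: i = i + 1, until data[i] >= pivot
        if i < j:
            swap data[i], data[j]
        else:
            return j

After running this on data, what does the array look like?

pivot = data[0] = 8; i = -1, j = 8
j→7 (data[7]=1≤8), i→0 (data[0]=8≥8); i<j, swap → [1,6,2,9,13,15,3,8]
j→6 (data[6]=3≤8), i→3 (data[3]=9≥8); i<j, swap → [1,6,2,3,13,15,9,8]
j→3, i→4; i≥j, return j=3. data = [1,6,2,3,13,15,9,8]

[1,6,2,3,13,15,9,8]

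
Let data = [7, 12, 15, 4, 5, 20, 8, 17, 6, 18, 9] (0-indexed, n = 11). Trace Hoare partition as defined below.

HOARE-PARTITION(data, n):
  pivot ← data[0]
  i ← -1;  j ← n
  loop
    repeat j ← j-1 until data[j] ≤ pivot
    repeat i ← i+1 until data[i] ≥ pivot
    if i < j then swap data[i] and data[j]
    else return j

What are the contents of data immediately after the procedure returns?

pivot = data[0] = 7; i = -1, j = 11
j→8 (data[8]=6≤7), i→0 (data[0]=7≥7); i<j, swap → [6, 12, 15, 4, 5, 20, 8, 17, 7, 18, 9]
j→4 (data[4]=5≤7), i→1 (data[1]=12≥7); i<j, swap → [6, 5, 15, 4, 12, 20, 8, 17, 7, 18, 9]
j→3 (data[3]=4≤7), i→2 (data[2]=15≥7); i<j, swap → [6, 5, 4, 15, 12, 20, 8, 17, 7, 18, 9]
j→2, i→3; i≥j, return j=2. data = [6, 5, 4, 15, 12, 20, 8, 17, 7, 18, 9]

[6, 5, 4, 15, 12, 20, 8, 17, 7, 18, 9]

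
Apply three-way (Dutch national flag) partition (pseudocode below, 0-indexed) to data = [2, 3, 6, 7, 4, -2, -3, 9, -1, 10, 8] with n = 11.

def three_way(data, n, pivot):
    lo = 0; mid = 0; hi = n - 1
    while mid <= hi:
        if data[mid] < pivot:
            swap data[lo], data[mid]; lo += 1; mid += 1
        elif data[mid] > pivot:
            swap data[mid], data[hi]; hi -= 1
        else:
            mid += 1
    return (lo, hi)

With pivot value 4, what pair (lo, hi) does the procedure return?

(5, 5)

lo=0 mid=0 hi=10
2<4: swap(0,0), lo=1 mid=1 ⇒ [2, 3, 6, 7, 4, -2, -3, 9, -1, 10, 8]
3<4: swap(1,1), lo=2 mid=2 ⇒ [2, 3, 6, 7, 4, -2, -3, 9, -1, 10, 8]
6>4: swap(2,10), hi=9 ⇒ [2, 3, 8, 7, 4, -2, -3, 9, -1, 10, 6]
8>4: swap(2,9), hi=8 ⇒ [2, 3, 10, 7, 4, -2, -3, 9, -1, 8, 6]
10>4: swap(2,8), hi=7 ⇒ [2, 3, -1, 7, 4, -2, -3, 9, 10, 8, 6]
-1<4: swap(2,2), lo=3 mid=3 ⇒ [2, 3, -1, 7, 4, -2, -3, 9, 10, 8, 6]
7>4: swap(3,7), hi=6 ⇒ [2, 3, -1, 9, 4, -2, -3, 7, 10, 8, 6]
9>4: swap(3,6), hi=5 ⇒ [2, 3, -1, -3, 4, -2, 9, 7, 10, 8, 6]
-3<4: swap(3,3), lo=4 mid=4 ⇒ [2, 3, -1, -3, 4, -2, 9, 7, 10, 8, 6]
4=4: mid=5
-2<4: swap(4,5), lo=5 mid=6 ⇒ [2, 3, -1, -3, -2, 4, 9, 7, 10, 8, 6]
done. lo=5 hi=5; data=[2, 3, -1, -3, -2, 4, 9, 7, 10, 8, 6]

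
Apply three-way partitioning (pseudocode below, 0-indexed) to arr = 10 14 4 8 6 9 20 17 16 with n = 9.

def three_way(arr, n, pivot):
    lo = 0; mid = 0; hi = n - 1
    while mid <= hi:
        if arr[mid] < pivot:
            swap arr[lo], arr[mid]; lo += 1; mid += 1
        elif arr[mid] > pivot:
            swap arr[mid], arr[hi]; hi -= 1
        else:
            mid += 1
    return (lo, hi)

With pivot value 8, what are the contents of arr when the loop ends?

6 4 8 14 9 20 17 16 10

lo=0 mid=0 hi=8
10>8: swap(0,8), hi=7 ⇒ 16 14 4 8 6 9 20 17 10
16>8: swap(0,7), hi=6 ⇒ 17 14 4 8 6 9 20 16 10
17>8: swap(0,6), hi=5 ⇒ 20 14 4 8 6 9 17 16 10
20>8: swap(0,5), hi=4 ⇒ 9 14 4 8 6 20 17 16 10
9>8: swap(0,4), hi=3 ⇒ 6 14 4 8 9 20 17 16 10
6<8: swap(0,0), lo=1 mid=1 ⇒ 6 14 4 8 9 20 17 16 10
14>8: swap(1,3), hi=2 ⇒ 6 8 4 14 9 20 17 16 10
8=8: mid=2
4<8: swap(1,2), lo=2 mid=3 ⇒ 6 4 8 14 9 20 17 16 10
done. lo=2 hi=2; arr=6 4 8 14 9 20 17 16 10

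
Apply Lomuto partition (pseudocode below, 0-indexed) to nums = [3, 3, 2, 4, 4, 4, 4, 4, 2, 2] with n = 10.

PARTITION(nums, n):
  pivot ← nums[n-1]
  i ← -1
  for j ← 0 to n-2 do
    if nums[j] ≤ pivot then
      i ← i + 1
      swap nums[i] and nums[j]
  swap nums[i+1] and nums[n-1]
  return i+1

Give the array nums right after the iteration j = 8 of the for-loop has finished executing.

pivot = nums[9] = 2; i = -1
j=0: nums[0]=3 > 2 → no swap
j=1: nums[1]=3 > 2 → no swap
j=2: nums[2]=2 ≤ 2 → i=0, swap nums[0],nums[2] → [2, 3, 3, 4, 4, 4, 4, 4, 2, 2]
j=3: nums[3]=4 > 2 → no swap
j=4: nums[4]=4 > 2 → no swap
j=5: nums[5]=4 > 2 → no swap
j=6: nums[6]=4 > 2 → no swap
j=7: nums[7]=4 > 2 → no swap
j=8: nums[8]=2 ≤ 2 → i=1, swap nums[1],nums[8] → [2, 2, 3, 4, 4, 4, 4, 4, 3, 2]
(after j=8) nums = [2, 2, 3, 4, 4, 4, 4, 4, 3, 2]

[2, 2, 3, 4, 4, 4, 4, 4, 3, 2]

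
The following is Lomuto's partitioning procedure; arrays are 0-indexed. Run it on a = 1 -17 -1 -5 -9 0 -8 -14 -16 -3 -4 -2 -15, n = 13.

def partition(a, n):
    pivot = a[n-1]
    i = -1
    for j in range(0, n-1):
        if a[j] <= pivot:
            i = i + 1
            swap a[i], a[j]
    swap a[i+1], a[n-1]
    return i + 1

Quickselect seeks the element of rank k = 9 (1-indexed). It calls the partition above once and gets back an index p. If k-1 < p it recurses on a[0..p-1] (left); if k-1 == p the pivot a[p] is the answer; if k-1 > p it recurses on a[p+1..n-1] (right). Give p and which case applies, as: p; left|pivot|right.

2; right

pivot = a[12] = -15; i = -1
j=0: a[0]=1 > -15 → no swap
j=1: a[1]=-17 ≤ -15 → i=0, swap a[0],a[1] → -17 1 -1 -5 -9 0 -8 -14 -16 -3 -4 -2 -15
j=2: a[2]=-1 > -15 → no swap
j=3: a[3]=-5 > -15 → no swap
j=4: a[4]=-9 > -15 → no swap
j=5: a[5]=0 > -15 → no swap
j=6: a[6]=-8 > -15 → no swap
j=7: a[7]=-14 > -15 → no swap
j=8: a[8]=-16 ≤ -15 → i=1, swap a[1],a[8] → -17 -16 -1 -5 -9 0 -8 -14 1 -3 -4 -2 -15
j=9: a[9]=-3 > -15 → no swap
j=10: a[10]=-4 > -15 → no swap
j=11: a[11]=-2 > -15 → no swap
final swap a[2],a[12] → -17 -16 -15 -5 -9 0 -8 -14 1 -3 -4 -2 -1; return 2
p = 2; k-1 = 8 > 2 ⇒ right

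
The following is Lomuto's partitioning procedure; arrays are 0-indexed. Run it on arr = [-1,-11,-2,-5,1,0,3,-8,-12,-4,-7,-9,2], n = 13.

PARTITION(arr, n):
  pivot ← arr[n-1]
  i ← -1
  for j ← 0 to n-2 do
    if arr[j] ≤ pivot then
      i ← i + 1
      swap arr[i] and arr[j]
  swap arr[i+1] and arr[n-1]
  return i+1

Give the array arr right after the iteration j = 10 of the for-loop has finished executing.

pivot = arr[12] = 2; i = -1
j=0: arr[0]=-1 ≤ 2 → i=0, swap arr[0],arr[0] (no change) → [-1,-11,-2,-5,1,0,3,-8,-12,-4,-7,-9,2]
j=1: arr[1]=-11 ≤ 2 → i=1, swap arr[1],arr[1] (no change) → [-1,-11,-2,-5,1,0,3,-8,-12,-4,-7,-9,2]
j=2: arr[2]=-2 ≤ 2 → i=2, swap arr[2],arr[2] (no change) → [-1,-11,-2,-5,1,0,3,-8,-12,-4,-7,-9,2]
j=3: arr[3]=-5 ≤ 2 → i=3, swap arr[3],arr[3] (no change) → [-1,-11,-2,-5,1,0,3,-8,-12,-4,-7,-9,2]
j=4: arr[4]=1 ≤ 2 → i=4, swap arr[4],arr[4] (no change) → [-1,-11,-2,-5,1,0,3,-8,-12,-4,-7,-9,2]
j=5: arr[5]=0 ≤ 2 → i=5, swap arr[5],arr[5] (no change) → [-1,-11,-2,-5,1,0,3,-8,-12,-4,-7,-9,2]
j=6: arr[6]=3 > 2 → no swap
j=7: arr[7]=-8 ≤ 2 → i=6, swap arr[6],arr[7] → [-1,-11,-2,-5,1,0,-8,3,-12,-4,-7,-9,2]
j=8: arr[8]=-12 ≤ 2 → i=7, swap arr[7],arr[8] → [-1,-11,-2,-5,1,0,-8,-12,3,-4,-7,-9,2]
j=9: arr[9]=-4 ≤ 2 → i=8, swap arr[8],arr[9] → [-1,-11,-2,-5,1,0,-8,-12,-4,3,-7,-9,2]
j=10: arr[10]=-7 ≤ 2 → i=9, swap arr[9],arr[10] → [-1,-11,-2,-5,1,0,-8,-12,-4,-7,3,-9,2]
(after j=10) arr = [-1,-11,-2,-5,1,0,-8,-12,-4,-7,3,-9,2]

[-1,-11,-2,-5,1,0,-8,-12,-4,-7,3,-9,2]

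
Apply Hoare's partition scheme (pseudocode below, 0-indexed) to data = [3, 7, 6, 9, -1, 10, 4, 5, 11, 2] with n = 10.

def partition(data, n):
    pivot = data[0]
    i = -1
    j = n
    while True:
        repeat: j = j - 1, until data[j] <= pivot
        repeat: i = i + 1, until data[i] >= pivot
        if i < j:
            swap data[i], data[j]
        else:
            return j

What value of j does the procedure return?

pivot = data[0] = 3; i = -1, j = 10
j→9 (data[9]=2≤3), i→0 (data[0]=3≥3); i<j, swap → [2, 7, 6, 9, -1, 10, 4, 5, 11, 3]
j→4 (data[4]=-1≤3), i→1 (data[1]=7≥3); i<j, swap → [2, -1, 6, 9, 7, 10, 4, 5, 11, 3]
j→1, i→2; i≥j, return j=1. data = [2, -1, 6, 9, 7, 10, 4, 5, 11, 3]

1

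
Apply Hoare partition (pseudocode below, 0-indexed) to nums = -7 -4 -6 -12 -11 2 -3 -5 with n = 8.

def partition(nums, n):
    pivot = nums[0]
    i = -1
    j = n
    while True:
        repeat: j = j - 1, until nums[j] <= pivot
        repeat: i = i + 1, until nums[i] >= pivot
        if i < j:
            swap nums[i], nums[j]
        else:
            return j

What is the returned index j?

pivot=-7
j stops at 4 (-11), i stops at 0 (-7); swap ⇒ -11 -4 -6 -12 -7 2 -3 -5
j stops at 3 (-12), i stops at 1 (-4); swap ⇒ -11 -12 -6 -4 -7 2 -3 -5
j stops at 1, i stops at 2; i≥j ⇒ return 1. nums=-11 -12 -6 -4 -7 2 -3 -5

1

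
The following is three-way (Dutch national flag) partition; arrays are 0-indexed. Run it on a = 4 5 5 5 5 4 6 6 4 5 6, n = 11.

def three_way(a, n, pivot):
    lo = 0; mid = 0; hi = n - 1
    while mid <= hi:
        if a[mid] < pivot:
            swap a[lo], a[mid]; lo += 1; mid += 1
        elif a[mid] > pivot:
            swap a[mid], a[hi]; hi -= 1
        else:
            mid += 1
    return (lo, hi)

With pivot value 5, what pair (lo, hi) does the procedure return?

lo=0 mid=0 hi=10
4<5: swap(0,0), lo=1 mid=1 ⇒ 4 5 5 5 5 4 6 6 4 5 6
5=5: mid=2
5=5: mid=3
5=5: mid=4
5=5: mid=5
4<5: swap(1,5), lo=2 mid=6 ⇒ 4 4 5 5 5 5 6 6 4 5 6
6>5: swap(6,10), hi=9 ⇒ 4 4 5 5 5 5 6 6 4 5 6
6>5: swap(6,9), hi=8 ⇒ 4 4 5 5 5 5 5 6 4 6 6
5=5: mid=7
6>5: swap(7,8), hi=7 ⇒ 4 4 5 5 5 5 5 4 6 6 6
4<5: swap(2,7), lo=3 mid=8 ⇒ 4 4 4 5 5 5 5 5 6 6 6
done. lo=3 hi=7; a=4 4 4 5 5 5 5 5 6 6 6

(3, 7)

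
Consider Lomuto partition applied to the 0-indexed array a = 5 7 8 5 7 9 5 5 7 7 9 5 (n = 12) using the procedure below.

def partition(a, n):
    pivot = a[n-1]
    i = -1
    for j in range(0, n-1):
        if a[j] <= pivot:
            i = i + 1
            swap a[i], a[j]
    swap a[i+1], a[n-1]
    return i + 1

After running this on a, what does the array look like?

pivot = a[11] = 5; i = -1
j=0: a[0]=5 ≤ 5 → i=0, swap a[0],a[0] (no change) → 5 7 8 5 7 9 5 5 7 7 9 5
j=1: a[1]=7 > 5 → no swap
j=2: a[2]=8 > 5 → no swap
j=3: a[3]=5 ≤ 5 → i=1, swap a[1],a[3] → 5 5 8 7 7 9 5 5 7 7 9 5
j=4: a[4]=7 > 5 → no swap
j=5: a[5]=9 > 5 → no swap
j=6: a[6]=5 ≤ 5 → i=2, swap a[2],a[6] → 5 5 5 7 7 9 8 5 7 7 9 5
j=7: a[7]=5 ≤ 5 → i=3, swap a[3],a[7] → 5 5 5 5 7 9 8 7 7 7 9 5
j=8: a[8]=7 > 5 → no swap
j=9: a[9]=7 > 5 → no swap
j=10: a[10]=9 > 5 → no swap
final swap a[4],a[11] → 5 5 5 5 5 9 8 7 7 7 9 7; return 4

5 5 5 5 5 9 8 7 7 7 9 7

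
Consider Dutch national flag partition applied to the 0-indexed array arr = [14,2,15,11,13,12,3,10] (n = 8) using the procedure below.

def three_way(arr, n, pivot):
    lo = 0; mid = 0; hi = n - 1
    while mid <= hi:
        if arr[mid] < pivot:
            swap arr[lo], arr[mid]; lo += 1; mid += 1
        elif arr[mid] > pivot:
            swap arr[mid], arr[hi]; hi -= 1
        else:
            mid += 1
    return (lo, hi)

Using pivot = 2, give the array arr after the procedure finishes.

[2,15,11,13,12,3,10,14]

pivot = 2; lo=0, mid=0, hi=7
arr[mid]=14>2: swap arr[0],arr[7]; hi=6 → [10,2,15,11,13,12,3,14]
arr[mid]=10>2: swap arr[0],arr[6]; hi=5 → [3,2,15,11,13,12,10,14]
arr[mid]=3>2: swap arr[0],arr[5]; hi=4 → [12,2,15,11,13,3,10,14]
arr[mid]=12>2: swap arr[0],arr[4]; hi=3 → [13,2,15,11,12,3,10,14]
arr[mid]=13>2: swap arr[0],arr[3]; hi=2 → [11,2,15,13,12,3,10,14]
arr[mid]=11>2: swap arr[0],arr[2]; hi=1 → [15,2,11,13,12,3,10,14]
arr[mid]=15>2: swap arr[0],arr[1]; hi=0 → [2,15,11,13,12,3,10,14]
arr[mid]=2=2: mid=1
end: lo=0, hi=0; arr = [2,15,11,13,12,3,10,14]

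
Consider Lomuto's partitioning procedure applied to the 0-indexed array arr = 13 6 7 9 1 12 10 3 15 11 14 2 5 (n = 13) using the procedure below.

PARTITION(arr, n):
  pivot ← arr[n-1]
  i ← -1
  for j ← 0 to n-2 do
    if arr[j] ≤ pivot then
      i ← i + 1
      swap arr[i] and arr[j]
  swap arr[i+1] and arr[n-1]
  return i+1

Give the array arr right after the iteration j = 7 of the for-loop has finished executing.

1 3 7 9 13 12 10 6 15 11 14 2 5

pivot = arr[12] = 5; i = -1
j=0: arr[0]=13 > 5 → no swap
j=1: arr[1]=6 > 5 → no swap
j=2: arr[2]=7 > 5 → no swap
j=3: arr[3]=9 > 5 → no swap
j=4: arr[4]=1 ≤ 5 → i=0, swap arr[0],arr[4] → 1 6 7 9 13 12 10 3 15 11 14 2 5
j=5: arr[5]=12 > 5 → no swap
j=6: arr[6]=10 > 5 → no swap
j=7: arr[7]=3 ≤ 5 → i=1, swap arr[1],arr[7] → 1 3 7 9 13 12 10 6 15 11 14 2 5
(after j=7) arr = 1 3 7 9 13 12 10 6 15 11 14 2 5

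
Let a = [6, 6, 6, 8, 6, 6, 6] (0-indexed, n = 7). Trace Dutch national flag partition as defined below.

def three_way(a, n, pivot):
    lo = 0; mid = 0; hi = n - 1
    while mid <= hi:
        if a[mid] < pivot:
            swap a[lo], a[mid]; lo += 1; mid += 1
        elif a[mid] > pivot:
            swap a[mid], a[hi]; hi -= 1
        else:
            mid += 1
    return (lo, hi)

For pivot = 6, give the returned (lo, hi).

(0, 5)

pivot = 6; lo=0, mid=0, hi=6
a[mid]=6=6: mid=1
a[mid]=6=6: mid=2
a[mid]=6=6: mid=3
a[mid]=8>6: swap a[3],a[6]; hi=5 → [6, 6, 6, 6, 6, 6, 8]
a[mid]=6=6: mid=4
a[mid]=6=6: mid=5
a[mid]=6=6: mid=6
end: lo=0, hi=5; a = [6, 6, 6, 6, 6, 6, 8]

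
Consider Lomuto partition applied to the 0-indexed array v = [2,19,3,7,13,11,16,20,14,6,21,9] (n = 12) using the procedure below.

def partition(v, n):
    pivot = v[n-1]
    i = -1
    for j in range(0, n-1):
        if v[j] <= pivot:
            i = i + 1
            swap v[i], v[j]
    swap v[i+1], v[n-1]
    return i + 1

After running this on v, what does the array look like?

pivot = v[11] = 9; i = -1
j=0: v[0]=2 ≤ 9 → i=0, swap v[0],v[0] (no change) → [2,19,3,7,13,11,16,20,14,6,21,9]
j=1: v[1]=19 > 9 → no swap
j=2: v[2]=3 ≤ 9 → i=1, swap v[1],v[2] → [2,3,19,7,13,11,16,20,14,6,21,9]
j=3: v[3]=7 ≤ 9 → i=2, swap v[2],v[3] → [2,3,7,19,13,11,16,20,14,6,21,9]
j=4: v[4]=13 > 9 → no swap
j=5: v[5]=11 > 9 → no swap
j=6: v[6]=16 > 9 → no swap
j=7: v[7]=20 > 9 → no swap
j=8: v[8]=14 > 9 → no swap
j=9: v[9]=6 ≤ 9 → i=3, swap v[3],v[9] → [2,3,7,6,13,11,16,20,14,19,21,9]
j=10: v[10]=21 > 9 → no swap
final swap v[4],v[11] → [2,3,7,6,9,11,16,20,14,19,21,13]; return 4

[2,3,7,6,9,11,16,20,14,19,21,13]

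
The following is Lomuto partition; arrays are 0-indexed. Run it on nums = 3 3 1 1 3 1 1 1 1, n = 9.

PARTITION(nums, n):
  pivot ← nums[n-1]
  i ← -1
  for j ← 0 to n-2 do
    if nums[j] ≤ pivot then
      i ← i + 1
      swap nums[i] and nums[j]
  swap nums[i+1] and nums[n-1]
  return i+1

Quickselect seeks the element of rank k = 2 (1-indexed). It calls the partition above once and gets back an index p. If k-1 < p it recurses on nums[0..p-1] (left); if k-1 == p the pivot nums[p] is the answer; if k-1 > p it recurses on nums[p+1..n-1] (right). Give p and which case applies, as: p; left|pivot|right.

pivot=1, i=-1
j=0: 3>1, skip
j=1: 3>1, skip
j=2: 1≤1, i=0, swap(0,2) ⇒ 1 3 3 1 3 1 1 1 1
j=3: 1≤1, i=1, swap(1,3) ⇒ 1 1 3 3 3 1 1 1 1
j=4: 3>1, skip
j=5: 1≤1, i=2, swap(2,5) ⇒ 1 1 1 3 3 3 1 1 1
j=6: 1≤1, i=3, swap(3,6) ⇒ 1 1 1 1 3 3 3 1 1
j=7: 1≤1, i=4, swap(4,7) ⇒ 1 1 1 1 1 3 3 3 1
swap(5,8) ⇒ 1 1 1 1 1 1 3 3 3; return 5
p = 5; k-1 = 1 < 5 ⇒ left

5; left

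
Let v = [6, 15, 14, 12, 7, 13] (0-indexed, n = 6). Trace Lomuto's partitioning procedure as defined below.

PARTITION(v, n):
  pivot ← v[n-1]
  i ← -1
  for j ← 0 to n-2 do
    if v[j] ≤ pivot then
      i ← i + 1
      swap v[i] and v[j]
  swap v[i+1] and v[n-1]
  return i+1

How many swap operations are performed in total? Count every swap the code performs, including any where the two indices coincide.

4

pivot = v[5] = 13; i = -1
j=0: v[0]=6 ≤ 13 → i=0, swap v[0],v[0] (no change) → [6, 15, 14, 12, 7, 13]
j=1: v[1]=15 > 13 → no swap
j=2: v[2]=14 > 13 → no swap
j=3: v[3]=12 ≤ 13 → i=1, swap v[1],v[3] → [6, 12, 14, 15, 7, 13]
j=4: v[4]=7 ≤ 13 → i=2, swap v[2],v[4] → [6, 12, 7, 15, 14, 13]
final swap v[3],v[5] → [6, 12, 7, 13, 14, 15]; return 3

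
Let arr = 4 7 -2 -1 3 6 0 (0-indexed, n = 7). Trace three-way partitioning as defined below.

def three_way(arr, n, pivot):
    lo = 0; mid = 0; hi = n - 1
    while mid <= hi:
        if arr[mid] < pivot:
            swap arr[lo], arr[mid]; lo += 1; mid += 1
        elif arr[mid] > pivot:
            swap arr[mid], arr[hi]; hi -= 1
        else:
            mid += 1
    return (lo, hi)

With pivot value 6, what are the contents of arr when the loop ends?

4 0 -2 -1 3 6 7

pivot = 6; lo=0, mid=0, hi=6
arr[mid]=4<6: swap arr[0],arr[0]; lo=1,mid=1 → 4 7 -2 -1 3 6 0
arr[mid]=7>6: swap arr[1],arr[6]; hi=5 → 4 0 -2 -1 3 6 7
arr[mid]=0<6: swap arr[1],arr[1]; lo=2,mid=2 → 4 0 -2 -1 3 6 7
arr[mid]=-2<6: swap arr[2],arr[2]; lo=3,mid=3 → 4 0 -2 -1 3 6 7
arr[mid]=-1<6: swap arr[3],arr[3]; lo=4,mid=4 → 4 0 -2 -1 3 6 7
arr[mid]=3<6: swap arr[4],arr[4]; lo=5,mid=5 → 4 0 -2 -1 3 6 7
arr[mid]=6=6: mid=6
end: lo=5, hi=5; arr = 4 0 -2 -1 3 6 7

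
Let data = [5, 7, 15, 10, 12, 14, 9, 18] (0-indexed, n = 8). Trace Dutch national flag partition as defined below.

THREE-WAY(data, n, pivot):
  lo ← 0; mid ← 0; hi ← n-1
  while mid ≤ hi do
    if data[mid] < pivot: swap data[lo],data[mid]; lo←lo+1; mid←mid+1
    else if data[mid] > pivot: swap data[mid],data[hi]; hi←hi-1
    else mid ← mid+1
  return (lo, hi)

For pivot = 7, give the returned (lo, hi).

(1, 1)

lo=0 mid=0 hi=7
5<7: swap(0,0), lo=1 mid=1 ⇒ [5, 7, 15, 10, 12, 14, 9, 18]
7=7: mid=2
15>7: swap(2,7), hi=6 ⇒ [5, 7, 18, 10, 12, 14, 9, 15]
18>7: swap(2,6), hi=5 ⇒ [5, 7, 9, 10, 12, 14, 18, 15]
9>7: swap(2,5), hi=4 ⇒ [5, 7, 14, 10, 12, 9, 18, 15]
14>7: swap(2,4), hi=3 ⇒ [5, 7, 12, 10, 14, 9, 18, 15]
12>7: swap(2,3), hi=2 ⇒ [5, 7, 10, 12, 14, 9, 18, 15]
10>7: swap(2,2), hi=1 ⇒ [5, 7, 10, 12, 14, 9, 18, 15]
done. lo=1 hi=1; data=[5, 7, 10, 12, 14, 9, 18, 15]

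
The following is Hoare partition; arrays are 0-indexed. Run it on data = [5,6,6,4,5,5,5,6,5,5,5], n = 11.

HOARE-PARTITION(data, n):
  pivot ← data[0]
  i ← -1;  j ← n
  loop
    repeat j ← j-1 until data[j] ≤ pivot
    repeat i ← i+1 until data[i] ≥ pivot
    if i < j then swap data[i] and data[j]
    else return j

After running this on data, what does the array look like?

[5,5,5,4,5,5,5,6,6,6,5]

pivot=5
j stops at 10 (5), i stops at 0 (5); swap ⇒ [5,6,6,4,5,5,5,6,5,5,5]
j stops at 9 (5), i stops at 1 (6); swap ⇒ [5,5,6,4,5,5,5,6,5,6,5]
j stops at 8 (5), i stops at 2 (6); swap ⇒ [5,5,5,4,5,5,5,6,6,6,5]
j stops at 6 (5), i stops at 4 (5); swap ⇒ [5,5,5,4,5,5,5,6,6,6,5]
j stops at 5, i stops at 5; i≥j ⇒ return 5. data=[5,5,5,4,5,5,5,6,6,6,5]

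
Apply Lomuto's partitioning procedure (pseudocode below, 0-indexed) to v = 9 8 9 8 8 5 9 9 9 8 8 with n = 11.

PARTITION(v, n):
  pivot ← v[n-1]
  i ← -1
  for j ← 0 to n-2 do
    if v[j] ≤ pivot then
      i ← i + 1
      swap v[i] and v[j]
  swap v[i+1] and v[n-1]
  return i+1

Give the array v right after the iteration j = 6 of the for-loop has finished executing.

8 8 8 5 9 9 9 9 9 8 8

pivot=8, i=-1
j=0: 9>8, skip
j=1: 8≤8, i=0, swap(0,1) ⇒ 8 9 9 8 8 5 9 9 9 8 8
j=2: 9>8, skip
j=3: 8≤8, i=1, swap(1,3) ⇒ 8 8 9 9 8 5 9 9 9 8 8
j=4: 8≤8, i=2, swap(2,4) ⇒ 8 8 8 9 9 5 9 9 9 8 8
j=5: 5≤8, i=3, swap(3,5) ⇒ 8 8 8 5 9 9 9 9 9 8 8
j=6: 9>8, skip
(after j=6) v = 8 8 8 5 9 9 9 9 9 8 8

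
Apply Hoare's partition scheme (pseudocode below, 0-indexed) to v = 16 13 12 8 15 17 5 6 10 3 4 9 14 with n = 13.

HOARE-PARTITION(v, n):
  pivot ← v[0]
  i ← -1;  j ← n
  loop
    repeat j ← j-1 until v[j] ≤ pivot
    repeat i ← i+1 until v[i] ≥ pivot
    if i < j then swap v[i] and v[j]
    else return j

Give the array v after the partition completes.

pivot = v[0] = 16; i = -1, j = 13
j→12 (v[12]=14≤16), i→0 (v[0]=16≥16); i<j, swap → 14 13 12 8 15 17 5 6 10 3 4 9 16
j→11 (v[11]=9≤16), i→5 (v[5]=17≥16); i<j, swap → 14 13 12 8 15 9 5 6 10 3 4 17 16
j→10, i→11; i≥j, return j=10. v = 14 13 12 8 15 9 5 6 10 3 4 17 16

14 13 12 8 15 9 5 6 10 3 4 17 16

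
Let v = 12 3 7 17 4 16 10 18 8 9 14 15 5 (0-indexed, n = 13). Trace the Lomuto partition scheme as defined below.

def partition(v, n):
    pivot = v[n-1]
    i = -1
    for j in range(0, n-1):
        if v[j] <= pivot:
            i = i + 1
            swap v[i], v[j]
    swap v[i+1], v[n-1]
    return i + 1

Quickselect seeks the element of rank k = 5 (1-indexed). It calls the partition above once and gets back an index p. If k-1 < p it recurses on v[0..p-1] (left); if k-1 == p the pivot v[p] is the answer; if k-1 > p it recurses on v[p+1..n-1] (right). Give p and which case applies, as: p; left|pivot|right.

2; right

pivot = v[12] = 5; i = -1
j=0: v[0]=12 > 5 → no swap
j=1: v[1]=3 ≤ 5 → i=0, swap v[0],v[1] → 3 12 7 17 4 16 10 18 8 9 14 15 5
j=2: v[2]=7 > 5 → no swap
j=3: v[3]=17 > 5 → no swap
j=4: v[4]=4 ≤ 5 → i=1, swap v[1],v[4] → 3 4 7 17 12 16 10 18 8 9 14 15 5
j=5: v[5]=16 > 5 → no swap
j=6: v[6]=10 > 5 → no swap
j=7: v[7]=18 > 5 → no swap
j=8: v[8]=8 > 5 → no swap
j=9: v[9]=9 > 5 → no swap
j=10: v[10]=14 > 5 → no swap
j=11: v[11]=15 > 5 → no swap
final swap v[2],v[12] → 3 4 5 17 12 16 10 18 8 9 14 15 7; return 2
p = 2; k-1 = 4 > 2 ⇒ right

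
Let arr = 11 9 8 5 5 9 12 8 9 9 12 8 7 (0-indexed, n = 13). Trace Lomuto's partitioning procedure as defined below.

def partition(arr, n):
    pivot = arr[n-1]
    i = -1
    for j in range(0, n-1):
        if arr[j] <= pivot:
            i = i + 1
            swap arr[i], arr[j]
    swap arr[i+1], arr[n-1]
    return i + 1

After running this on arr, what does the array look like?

5 5 7 11 9 9 12 8 9 9 12 8 8

pivot=7, i=-1
j=0: 11>7, skip
j=1: 9>7, skip
j=2: 8>7, skip
j=3: 5≤7, i=0, swap(0,3) ⇒ 5 9 8 11 5 9 12 8 9 9 12 8 7
j=4: 5≤7, i=1, swap(1,4) ⇒ 5 5 8 11 9 9 12 8 9 9 12 8 7
j=5: 9>7, skip
j=6: 12>7, skip
j=7: 8>7, skip
j=8: 9>7, skip
j=9: 9>7, skip
j=10: 12>7, skip
j=11: 8>7, skip
swap(2,12) ⇒ 5 5 7 11 9 9 12 8 9 9 12 8 8; return 2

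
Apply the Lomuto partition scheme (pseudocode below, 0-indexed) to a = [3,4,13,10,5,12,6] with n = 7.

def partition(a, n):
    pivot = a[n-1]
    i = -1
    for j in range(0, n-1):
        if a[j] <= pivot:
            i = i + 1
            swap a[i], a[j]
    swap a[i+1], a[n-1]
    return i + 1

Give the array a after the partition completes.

pivot = a[6] = 6; i = -1
j=0: a[0]=3 ≤ 6 → i=0, swap a[0],a[0] (no change) → [3,4,13,10,5,12,6]
j=1: a[1]=4 ≤ 6 → i=1, swap a[1],a[1] (no change) → [3,4,13,10,5,12,6]
j=2: a[2]=13 > 6 → no swap
j=3: a[3]=10 > 6 → no swap
j=4: a[4]=5 ≤ 6 → i=2, swap a[2],a[4] → [3,4,5,10,13,12,6]
j=5: a[5]=12 > 6 → no swap
final swap a[3],a[6] → [3,4,5,6,13,12,10]; return 3

[3,4,5,6,13,12,10]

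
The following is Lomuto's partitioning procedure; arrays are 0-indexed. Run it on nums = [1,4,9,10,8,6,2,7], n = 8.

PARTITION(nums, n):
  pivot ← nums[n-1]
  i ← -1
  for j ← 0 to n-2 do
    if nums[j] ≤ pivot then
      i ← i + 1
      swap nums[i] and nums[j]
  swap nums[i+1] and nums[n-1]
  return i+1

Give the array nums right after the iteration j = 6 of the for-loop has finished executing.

[1,4,6,2,8,9,10,7]

pivot=7, i=-1
j=0: 1≤7, i=0, swap(0,0) ⇒ [1,4,9,10,8,6,2,7]
j=1: 4≤7, i=1, swap(1,1) ⇒ [1,4,9,10,8,6,2,7]
j=2: 9>7, skip
j=3: 10>7, skip
j=4: 8>7, skip
j=5: 6≤7, i=2, swap(2,5) ⇒ [1,4,6,10,8,9,2,7]
j=6: 2≤7, i=3, swap(3,6) ⇒ [1,4,6,2,8,9,10,7]
(after j=6) nums = [1,4,6,2,8,9,10,7]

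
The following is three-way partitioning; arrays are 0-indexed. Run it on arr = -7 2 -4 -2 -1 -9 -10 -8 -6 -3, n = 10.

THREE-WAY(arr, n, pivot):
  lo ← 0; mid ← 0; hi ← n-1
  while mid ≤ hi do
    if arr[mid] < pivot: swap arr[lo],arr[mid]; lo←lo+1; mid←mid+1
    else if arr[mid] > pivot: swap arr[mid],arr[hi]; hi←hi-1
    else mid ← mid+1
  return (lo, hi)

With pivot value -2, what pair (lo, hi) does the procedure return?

lo=0 mid=0 hi=9
-7<-2: swap(0,0), lo=1 mid=1 ⇒ -7 2 -4 -2 -1 -9 -10 -8 -6 -3
2>-2: swap(1,9), hi=8 ⇒ -7 -3 -4 -2 -1 -9 -10 -8 -6 2
-3<-2: swap(1,1), lo=2 mid=2 ⇒ -7 -3 -4 -2 -1 -9 -10 -8 -6 2
-4<-2: swap(2,2), lo=3 mid=3 ⇒ -7 -3 -4 -2 -1 -9 -10 -8 -6 2
-2=-2: mid=4
-1>-2: swap(4,8), hi=7 ⇒ -7 -3 -4 -2 -6 -9 -10 -8 -1 2
-6<-2: swap(3,4), lo=4 mid=5 ⇒ -7 -3 -4 -6 -2 -9 -10 -8 -1 2
-9<-2: swap(4,5), lo=5 mid=6 ⇒ -7 -3 -4 -6 -9 -2 -10 -8 -1 2
-10<-2: swap(5,6), lo=6 mid=7 ⇒ -7 -3 -4 -6 -9 -10 -2 -8 -1 2
-8<-2: swap(6,7), lo=7 mid=8 ⇒ -7 -3 -4 -6 -9 -10 -8 -2 -1 2
done. lo=7 hi=7; arr=-7 -3 -4 -6 -9 -10 -8 -2 -1 2

(7, 7)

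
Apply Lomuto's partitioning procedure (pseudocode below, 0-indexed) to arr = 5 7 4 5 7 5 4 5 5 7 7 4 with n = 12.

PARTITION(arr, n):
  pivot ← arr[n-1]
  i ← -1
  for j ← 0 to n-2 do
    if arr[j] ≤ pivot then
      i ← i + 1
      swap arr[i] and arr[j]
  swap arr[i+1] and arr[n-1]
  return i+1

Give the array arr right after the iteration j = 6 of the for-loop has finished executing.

4 4 5 5 7 5 7 5 5 7 7 4

pivot = arr[11] = 4; i = -1
j=0: arr[0]=5 > 4 → no swap
j=1: arr[1]=7 > 4 → no swap
j=2: arr[2]=4 ≤ 4 → i=0, swap arr[0],arr[2] → 4 7 5 5 7 5 4 5 5 7 7 4
j=3: arr[3]=5 > 4 → no swap
j=4: arr[4]=7 > 4 → no swap
j=5: arr[5]=5 > 4 → no swap
j=6: arr[6]=4 ≤ 4 → i=1, swap arr[1],arr[6] → 4 4 5 5 7 5 7 5 5 7 7 4
(after j=6) arr = 4 4 5 5 7 5 7 5 5 7 7 4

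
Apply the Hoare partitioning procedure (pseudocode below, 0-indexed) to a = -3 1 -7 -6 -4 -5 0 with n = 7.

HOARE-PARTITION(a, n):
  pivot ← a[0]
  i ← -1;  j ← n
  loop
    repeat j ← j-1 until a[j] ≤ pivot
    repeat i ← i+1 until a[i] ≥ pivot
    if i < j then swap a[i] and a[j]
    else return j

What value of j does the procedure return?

3

pivot=-3
j stops at 5 (-5), i stops at 0 (-3); swap ⇒ -5 1 -7 -6 -4 -3 0
j stops at 4 (-4), i stops at 1 (1); swap ⇒ -5 -4 -7 -6 1 -3 0
j stops at 3, i stops at 4; i≥j ⇒ return 3. a=-5 -4 -7 -6 1 -3 0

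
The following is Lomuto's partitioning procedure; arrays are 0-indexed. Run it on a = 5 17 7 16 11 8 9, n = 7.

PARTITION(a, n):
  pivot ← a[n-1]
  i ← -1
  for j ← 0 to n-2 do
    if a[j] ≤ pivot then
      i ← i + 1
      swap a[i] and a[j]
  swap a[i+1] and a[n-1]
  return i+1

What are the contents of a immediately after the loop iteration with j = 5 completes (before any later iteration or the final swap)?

pivot = a[6] = 9; i = -1
j=0: a[0]=5 ≤ 9 → i=0, swap a[0],a[0] (no change) → 5 17 7 16 11 8 9
j=1: a[1]=17 > 9 → no swap
j=2: a[2]=7 ≤ 9 → i=1, swap a[1],a[2] → 5 7 17 16 11 8 9
j=3: a[3]=16 > 9 → no swap
j=4: a[4]=11 > 9 → no swap
j=5: a[5]=8 ≤ 9 → i=2, swap a[2],a[5] → 5 7 8 16 11 17 9
(after j=5) a = 5 7 8 16 11 17 9

5 7 8 16 11 17 9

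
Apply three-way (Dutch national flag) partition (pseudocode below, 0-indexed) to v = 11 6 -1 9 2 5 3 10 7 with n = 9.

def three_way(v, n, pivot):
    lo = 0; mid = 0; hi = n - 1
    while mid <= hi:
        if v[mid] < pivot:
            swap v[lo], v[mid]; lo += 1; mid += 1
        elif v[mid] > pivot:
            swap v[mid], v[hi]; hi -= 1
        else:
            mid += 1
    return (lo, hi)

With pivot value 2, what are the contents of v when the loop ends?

-1 2 9 6 5 3 10 7 11

lo=0 mid=0 hi=8
11>2: swap(0,8), hi=7 ⇒ 7 6 -1 9 2 5 3 10 11
7>2: swap(0,7), hi=6 ⇒ 10 6 -1 9 2 5 3 7 11
10>2: swap(0,6), hi=5 ⇒ 3 6 -1 9 2 5 10 7 11
3>2: swap(0,5), hi=4 ⇒ 5 6 -1 9 2 3 10 7 11
5>2: swap(0,4), hi=3 ⇒ 2 6 -1 9 5 3 10 7 11
2=2: mid=1
6>2: swap(1,3), hi=2 ⇒ 2 9 -1 6 5 3 10 7 11
9>2: swap(1,2), hi=1 ⇒ 2 -1 9 6 5 3 10 7 11
-1<2: swap(0,1), lo=1 mid=2 ⇒ -1 2 9 6 5 3 10 7 11
done. lo=1 hi=1; v=-1 2 9 6 5 3 10 7 11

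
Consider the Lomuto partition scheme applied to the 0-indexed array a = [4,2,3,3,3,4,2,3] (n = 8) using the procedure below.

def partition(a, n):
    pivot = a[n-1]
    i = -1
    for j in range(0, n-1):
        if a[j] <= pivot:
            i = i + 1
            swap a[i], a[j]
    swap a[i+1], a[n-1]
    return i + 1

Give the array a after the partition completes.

pivot=3, i=-1
j=0: 4>3, skip
j=1: 2≤3, i=0, swap(0,1) ⇒ [2,4,3,3,3,4,2,3]
j=2: 3≤3, i=1, swap(1,2) ⇒ [2,3,4,3,3,4,2,3]
j=3: 3≤3, i=2, swap(2,3) ⇒ [2,3,3,4,3,4,2,3]
j=4: 3≤3, i=3, swap(3,4) ⇒ [2,3,3,3,4,4,2,3]
j=5: 4>3, skip
j=6: 2≤3, i=4, swap(4,6) ⇒ [2,3,3,3,2,4,4,3]
swap(5,7) ⇒ [2,3,3,3,2,3,4,4]; return 5

[2,3,3,3,2,3,4,4]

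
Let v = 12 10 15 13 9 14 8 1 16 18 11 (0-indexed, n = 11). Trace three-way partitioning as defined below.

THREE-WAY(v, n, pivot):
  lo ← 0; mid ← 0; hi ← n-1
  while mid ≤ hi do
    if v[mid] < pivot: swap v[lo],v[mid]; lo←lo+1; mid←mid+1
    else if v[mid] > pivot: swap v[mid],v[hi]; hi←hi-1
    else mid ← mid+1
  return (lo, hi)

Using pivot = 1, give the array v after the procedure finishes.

pivot = 1; lo=0, mid=0, hi=10
v[mid]=12>1: swap v[0],v[10]; hi=9 → 11 10 15 13 9 14 8 1 16 18 12
v[mid]=11>1: swap v[0],v[9]; hi=8 → 18 10 15 13 9 14 8 1 16 11 12
v[mid]=18>1: swap v[0],v[8]; hi=7 → 16 10 15 13 9 14 8 1 18 11 12
v[mid]=16>1: swap v[0],v[7]; hi=6 → 1 10 15 13 9 14 8 16 18 11 12
v[mid]=1=1: mid=1
v[mid]=10>1: swap v[1],v[6]; hi=5 → 1 8 15 13 9 14 10 16 18 11 12
v[mid]=8>1: swap v[1],v[5]; hi=4 → 1 14 15 13 9 8 10 16 18 11 12
v[mid]=14>1: swap v[1],v[4]; hi=3 → 1 9 15 13 14 8 10 16 18 11 12
v[mid]=9>1: swap v[1],v[3]; hi=2 → 1 13 15 9 14 8 10 16 18 11 12
v[mid]=13>1: swap v[1],v[2]; hi=1 → 1 15 13 9 14 8 10 16 18 11 12
v[mid]=15>1: swap v[1],v[1]; hi=0 → 1 15 13 9 14 8 10 16 18 11 12
end: lo=0, hi=0; v = 1 15 13 9 14 8 10 16 18 11 12

1 15 13 9 14 8 10 16 18 11 12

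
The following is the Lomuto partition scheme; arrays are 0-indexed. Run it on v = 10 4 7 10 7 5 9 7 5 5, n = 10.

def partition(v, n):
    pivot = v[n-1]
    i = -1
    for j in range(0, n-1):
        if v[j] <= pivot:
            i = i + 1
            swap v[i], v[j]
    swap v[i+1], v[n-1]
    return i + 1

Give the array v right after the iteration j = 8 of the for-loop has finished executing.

4 5 5 10 7 10 9 7 7 5

pivot = v[9] = 5; i = -1
j=0: v[0]=10 > 5 → no swap
j=1: v[1]=4 ≤ 5 → i=0, swap v[0],v[1] → 4 10 7 10 7 5 9 7 5 5
j=2: v[2]=7 > 5 → no swap
j=3: v[3]=10 > 5 → no swap
j=4: v[4]=7 > 5 → no swap
j=5: v[5]=5 ≤ 5 → i=1, swap v[1],v[5] → 4 5 7 10 7 10 9 7 5 5
j=6: v[6]=9 > 5 → no swap
j=7: v[7]=7 > 5 → no swap
j=8: v[8]=5 ≤ 5 → i=2, swap v[2],v[8] → 4 5 5 10 7 10 9 7 7 5
(after j=8) v = 4 5 5 10 7 10 9 7 7 5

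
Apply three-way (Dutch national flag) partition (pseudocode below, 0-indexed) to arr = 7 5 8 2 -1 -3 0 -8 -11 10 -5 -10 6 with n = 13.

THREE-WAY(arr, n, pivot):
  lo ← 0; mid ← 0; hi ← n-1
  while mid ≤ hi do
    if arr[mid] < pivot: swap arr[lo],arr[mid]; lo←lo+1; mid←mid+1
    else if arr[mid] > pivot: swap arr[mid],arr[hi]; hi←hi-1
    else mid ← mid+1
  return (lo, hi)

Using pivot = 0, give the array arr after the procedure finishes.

-10 -5 -11 -8 -1 -3 0 2 10 8 5 6 7

lo=0 mid=0 hi=12
7>0: swap(0,12), hi=11 ⇒ 6 5 8 2 -1 -3 0 -8 -11 10 -5 -10 7
6>0: swap(0,11), hi=10 ⇒ -10 5 8 2 -1 -3 0 -8 -11 10 -5 6 7
-10<0: swap(0,0), lo=1 mid=1 ⇒ -10 5 8 2 -1 -3 0 -8 -11 10 -5 6 7
5>0: swap(1,10), hi=9 ⇒ -10 -5 8 2 -1 -3 0 -8 -11 10 5 6 7
-5<0: swap(1,1), lo=2 mid=2 ⇒ -10 -5 8 2 -1 -3 0 -8 -11 10 5 6 7
8>0: swap(2,9), hi=8 ⇒ -10 -5 10 2 -1 -3 0 -8 -11 8 5 6 7
10>0: swap(2,8), hi=7 ⇒ -10 -5 -11 2 -1 -3 0 -8 10 8 5 6 7
-11<0: swap(2,2), lo=3 mid=3 ⇒ -10 -5 -11 2 -1 -3 0 -8 10 8 5 6 7
2>0: swap(3,7), hi=6 ⇒ -10 -5 -11 -8 -1 -3 0 2 10 8 5 6 7
-8<0: swap(3,3), lo=4 mid=4 ⇒ -10 -5 -11 -8 -1 -3 0 2 10 8 5 6 7
-1<0: swap(4,4), lo=5 mid=5 ⇒ -10 -5 -11 -8 -1 -3 0 2 10 8 5 6 7
-3<0: swap(5,5), lo=6 mid=6 ⇒ -10 -5 -11 -8 -1 -3 0 2 10 8 5 6 7
0=0: mid=7
done. lo=6 hi=6; arr=-10 -5 -11 -8 -1 -3 0 2 10 8 5 6 7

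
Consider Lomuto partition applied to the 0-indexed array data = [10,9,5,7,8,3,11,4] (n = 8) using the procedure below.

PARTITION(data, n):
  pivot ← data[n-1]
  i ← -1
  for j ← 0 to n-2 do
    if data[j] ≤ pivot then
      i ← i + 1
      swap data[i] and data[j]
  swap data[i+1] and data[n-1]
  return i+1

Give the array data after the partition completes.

[3,4,5,7,8,10,11,9]

pivot = data[7] = 4; i = -1
j=0: data[0]=10 > 4 → no swap
j=1: data[1]=9 > 4 → no swap
j=2: data[2]=5 > 4 → no swap
j=3: data[3]=7 > 4 → no swap
j=4: data[4]=8 > 4 → no swap
j=5: data[5]=3 ≤ 4 → i=0, swap data[0],data[5] → [3,9,5,7,8,10,11,4]
j=6: data[6]=11 > 4 → no swap
final swap data[1],data[7] → [3,4,5,7,8,10,11,9]; return 1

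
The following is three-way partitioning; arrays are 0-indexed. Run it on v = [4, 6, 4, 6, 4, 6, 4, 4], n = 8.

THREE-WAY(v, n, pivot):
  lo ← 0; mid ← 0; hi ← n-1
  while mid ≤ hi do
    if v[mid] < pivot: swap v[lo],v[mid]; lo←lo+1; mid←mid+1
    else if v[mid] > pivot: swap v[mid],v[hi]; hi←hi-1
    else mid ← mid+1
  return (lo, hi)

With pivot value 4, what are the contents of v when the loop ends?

[4, 4, 4, 4, 4, 6, 6, 6]

pivot = 4; lo=0, mid=0, hi=7
v[mid]=4=4: mid=1
v[mid]=6>4: swap v[1],v[7]; hi=6 → [4, 4, 4, 6, 4, 6, 4, 6]
v[mid]=4=4: mid=2
v[mid]=4=4: mid=3
v[mid]=6>4: swap v[3],v[6]; hi=5 → [4, 4, 4, 4, 4, 6, 6, 6]
v[mid]=4=4: mid=4
v[mid]=4=4: mid=5
v[mid]=6>4: swap v[5],v[5]; hi=4 → [4, 4, 4, 4, 4, 6, 6, 6]
end: lo=0, hi=4; v = [4, 4, 4, 4, 4, 6, 6, 6]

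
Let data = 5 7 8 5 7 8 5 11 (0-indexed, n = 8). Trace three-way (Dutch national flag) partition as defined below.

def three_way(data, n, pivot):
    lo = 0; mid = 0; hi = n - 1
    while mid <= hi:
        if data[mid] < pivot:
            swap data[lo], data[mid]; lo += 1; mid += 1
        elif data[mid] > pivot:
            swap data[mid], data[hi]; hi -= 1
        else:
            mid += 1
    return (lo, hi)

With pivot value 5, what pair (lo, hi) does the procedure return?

(0, 2)

pivot = 5; lo=0, mid=0, hi=7
data[mid]=5=5: mid=1
data[mid]=7>5: swap data[1],data[7]; hi=6 → 5 11 8 5 7 8 5 7
data[mid]=11>5: swap data[1],data[6]; hi=5 → 5 5 8 5 7 8 11 7
data[mid]=5=5: mid=2
data[mid]=8>5: swap data[2],data[5]; hi=4 → 5 5 8 5 7 8 11 7
data[mid]=8>5: swap data[2],data[4]; hi=3 → 5 5 7 5 8 8 11 7
data[mid]=7>5: swap data[2],data[3]; hi=2 → 5 5 5 7 8 8 11 7
data[mid]=5=5: mid=3
end: lo=0, hi=2; data = 5 5 5 7 8 8 11 7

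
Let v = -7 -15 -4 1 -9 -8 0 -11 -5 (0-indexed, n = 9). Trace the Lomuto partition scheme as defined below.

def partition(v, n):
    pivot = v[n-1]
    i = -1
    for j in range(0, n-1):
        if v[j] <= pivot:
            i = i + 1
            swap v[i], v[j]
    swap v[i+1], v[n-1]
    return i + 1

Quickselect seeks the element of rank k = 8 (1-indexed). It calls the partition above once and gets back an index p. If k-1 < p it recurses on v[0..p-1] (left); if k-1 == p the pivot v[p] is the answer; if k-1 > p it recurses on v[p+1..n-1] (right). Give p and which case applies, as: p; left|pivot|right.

5; right

pivot = v[8] = -5; i = -1
j=0: v[0]=-7 ≤ -5 → i=0, swap v[0],v[0] (no change) → -7 -15 -4 1 -9 -8 0 -11 -5
j=1: v[1]=-15 ≤ -5 → i=1, swap v[1],v[1] (no change) → -7 -15 -4 1 -9 -8 0 -11 -5
j=2: v[2]=-4 > -5 → no swap
j=3: v[3]=1 > -5 → no swap
j=4: v[4]=-9 ≤ -5 → i=2, swap v[2],v[4] → -7 -15 -9 1 -4 -8 0 -11 -5
j=5: v[5]=-8 ≤ -5 → i=3, swap v[3],v[5] → -7 -15 -9 -8 -4 1 0 -11 -5
j=6: v[6]=0 > -5 → no swap
j=7: v[7]=-11 ≤ -5 → i=4, swap v[4],v[7] → -7 -15 -9 -8 -11 1 0 -4 -5
final swap v[5],v[8] → -7 -15 -9 -8 -11 -5 0 -4 1; return 5
p = 5; k-1 = 7 > 5 ⇒ right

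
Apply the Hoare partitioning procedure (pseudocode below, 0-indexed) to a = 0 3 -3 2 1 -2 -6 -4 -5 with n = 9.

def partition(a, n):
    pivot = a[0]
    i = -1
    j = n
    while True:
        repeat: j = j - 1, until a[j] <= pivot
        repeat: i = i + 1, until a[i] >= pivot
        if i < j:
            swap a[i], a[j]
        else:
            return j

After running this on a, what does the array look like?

pivot=0
j stops at 8 (-5), i stops at 0 (0); swap ⇒ -5 3 -3 2 1 -2 -6 -4 0
j stops at 7 (-4), i stops at 1 (3); swap ⇒ -5 -4 -3 2 1 -2 -6 3 0
j stops at 6 (-6), i stops at 3 (2); swap ⇒ -5 -4 -3 -6 1 -2 2 3 0
j stops at 5 (-2), i stops at 4 (1); swap ⇒ -5 -4 -3 -6 -2 1 2 3 0
j stops at 4, i stops at 5; i≥j ⇒ return 4. a=-5 -4 -3 -6 -2 1 2 3 0

-5 -4 -3 -6 -2 1 2 3 0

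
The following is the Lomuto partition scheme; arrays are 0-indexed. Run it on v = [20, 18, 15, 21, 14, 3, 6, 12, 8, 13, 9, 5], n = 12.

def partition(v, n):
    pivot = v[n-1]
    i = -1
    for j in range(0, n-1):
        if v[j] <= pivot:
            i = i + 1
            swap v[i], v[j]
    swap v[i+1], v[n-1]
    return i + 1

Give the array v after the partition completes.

pivot=5, i=-1
j=0: 20>5, skip
j=1: 18>5, skip
j=2: 15>5, skip
j=3: 21>5, skip
j=4: 14>5, skip
j=5: 3≤5, i=0, swap(0,5) ⇒ [3, 18, 15, 21, 14, 20, 6, 12, 8, 13, 9, 5]
j=6: 6>5, skip
j=7: 12>5, skip
j=8: 8>5, skip
j=9: 13>5, skip
j=10: 9>5, skip
swap(1,11) ⇒ [3, 5, 15, 21, 14, 20, 6, 12, 8, 13, 9, 18]; return 1

[3, 5, 15, 21, 14, 20, 6, 12, 8, 13, 9, 18]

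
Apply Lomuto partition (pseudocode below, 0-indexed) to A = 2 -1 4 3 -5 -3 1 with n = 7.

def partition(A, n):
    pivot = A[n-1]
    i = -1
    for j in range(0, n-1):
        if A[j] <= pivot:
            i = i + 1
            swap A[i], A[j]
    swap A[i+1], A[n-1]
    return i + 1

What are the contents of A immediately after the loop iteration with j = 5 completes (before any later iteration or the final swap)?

-1 -5 -3 3 2 4 1

pivot = A[6] = 1; i = -1
j=0: A[0]=2 > 1 → no swap
j=1: A[1]=-1 ≤ 1 → i=0, swap A[0],A[1] → -1 2 4 3 -5 -3 1
j=2: A[2]=4 > 1 → no swap
j=3: A[3]=3 > 1 → no swap
j=4: A[4]=-5 ≤ 1 → i=1, swap A[1],A[4] → -1 -5 4 3 2 -3 1
j=5: A[5]=-3 ≤ 1 → i=2, swap A[2],A[5] → -1 -5 -3 3 2 4 1
(after j=5) A = -1 -5 -3 3 2 4 1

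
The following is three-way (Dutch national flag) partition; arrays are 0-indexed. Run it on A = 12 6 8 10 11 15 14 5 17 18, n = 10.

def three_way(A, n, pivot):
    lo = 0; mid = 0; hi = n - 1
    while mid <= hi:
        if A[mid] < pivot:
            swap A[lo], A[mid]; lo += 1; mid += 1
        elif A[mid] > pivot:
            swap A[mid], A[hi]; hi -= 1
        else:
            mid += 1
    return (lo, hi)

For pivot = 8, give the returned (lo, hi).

(2, 2)

lo=0 mid=0 hi=9
12>8: swap(0,9), hi=8 ⇒ 18 6 8 10 11 15 14 5 17 12
18>8: swap(0,8), hi=7 ⇒ 17 6 8 10 11 15 14 5 18 12
17>8: swap(0,7), hi=6 ⇒ 5 6 8 10 11 15 14 17 18 12
5<8: swap(0,0), lo=1 mid=1 ⇒ 5 6 8 10 11 15 14 17 18 12
6<8: swap(1,1), lo=2 mid=2 ⇒ 5 6 8 10 11 15 14 17 18 12
8=8: mid=3
10>8: swap(3,6), hi=5 ⇒ 5 6 8 14 11 15 10 17 18 12
14>8: swap(3,5), hi=4 ⇒ 5 6 8 15 11 14 10 17 18 12
15>8: swap(3,4), hi=3 ⇒ 5 6 8 11 15 14 10 17 18 12
11>8: swap(3,3), hi=2 ⇒ 5 6 8 11 15 14 10 17 18 12
done. lo=2 hi=2; A=5 6 8 11 15 14 10 17 18 12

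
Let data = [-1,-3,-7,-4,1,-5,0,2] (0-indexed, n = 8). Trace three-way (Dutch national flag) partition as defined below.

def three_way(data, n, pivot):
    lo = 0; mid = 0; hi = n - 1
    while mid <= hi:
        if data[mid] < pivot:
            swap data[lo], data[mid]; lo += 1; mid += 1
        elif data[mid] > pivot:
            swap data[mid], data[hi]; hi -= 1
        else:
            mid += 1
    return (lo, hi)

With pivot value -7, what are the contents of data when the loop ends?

pivot = -7; lo=0, mid=0, hi=7
data[mid]=-1>-7: swap data[0],data[7]; hi=6 → [2,-3,-7,-4,1,-5,0,-1]
data[mid]=2>-7: swap data[0],data[6]; hi=5 → [0,-3,-7,-4,1,-5,2,-1]
data[mid]=0>-7: swap data[0],data[5]; hi=4 → [-5,-3,-7,-4,1,0,2,-1]
data[mid]=-5>-7: swap data[0],data[4]; hi=3 → [1,-3,-7,-4,-5,0,2,-1]
data[mid]=1>-7: swap data[0],data[3]; hi=2 → [-4,-3,-7,1,-5,0,2,-1]
data[mid]=-4>-7: swap data[0],data[2]; hi=1 → [-7,-3,-4,1,-5,0,2,-1]
data[mid]=-7=-7: mid=1
data[mid]=-3>-7: swap data[1],data[1]; hi=0 → [-7,-3,-4,1,-5,0,2,-1]
end: lo=0, hi=0; data = [-7,-3,-4,1,-5,0,2,-1]

[-7,-3,-4,1,-5,0,2,-1]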